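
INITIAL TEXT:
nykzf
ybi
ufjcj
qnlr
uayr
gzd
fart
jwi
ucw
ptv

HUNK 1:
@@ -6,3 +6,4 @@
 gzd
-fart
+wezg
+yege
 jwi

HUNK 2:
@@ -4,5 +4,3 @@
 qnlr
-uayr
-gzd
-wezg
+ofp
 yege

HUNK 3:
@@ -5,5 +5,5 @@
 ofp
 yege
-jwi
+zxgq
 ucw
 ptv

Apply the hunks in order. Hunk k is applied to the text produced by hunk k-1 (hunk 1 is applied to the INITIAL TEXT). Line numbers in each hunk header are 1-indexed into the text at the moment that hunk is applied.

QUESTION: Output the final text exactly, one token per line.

Answer: nykzf
ybi
ufjcj
qnlr
ofp
yege
zxgq
ucw
ptv

Derivation:
Hunk 1: at line 6 remove [fart] add [wezg,yege] -> 11 lines: nykzf ybi ufjcj qnlr uayr gzd wezg yege jwi ucw ptv
Hunk 2: at line 4 remove [uayr,gzd,wezg] add [ofp] -> 9 lines: nykzf ybi ufjcj qnlr ofp yege jwi ucw ptv
Hunk 3: at line 5 remove [jwi] add [zxgq] -> 9 lines: nykzf ybi ufjcj qnlr ofp yege zxgq ucw ptv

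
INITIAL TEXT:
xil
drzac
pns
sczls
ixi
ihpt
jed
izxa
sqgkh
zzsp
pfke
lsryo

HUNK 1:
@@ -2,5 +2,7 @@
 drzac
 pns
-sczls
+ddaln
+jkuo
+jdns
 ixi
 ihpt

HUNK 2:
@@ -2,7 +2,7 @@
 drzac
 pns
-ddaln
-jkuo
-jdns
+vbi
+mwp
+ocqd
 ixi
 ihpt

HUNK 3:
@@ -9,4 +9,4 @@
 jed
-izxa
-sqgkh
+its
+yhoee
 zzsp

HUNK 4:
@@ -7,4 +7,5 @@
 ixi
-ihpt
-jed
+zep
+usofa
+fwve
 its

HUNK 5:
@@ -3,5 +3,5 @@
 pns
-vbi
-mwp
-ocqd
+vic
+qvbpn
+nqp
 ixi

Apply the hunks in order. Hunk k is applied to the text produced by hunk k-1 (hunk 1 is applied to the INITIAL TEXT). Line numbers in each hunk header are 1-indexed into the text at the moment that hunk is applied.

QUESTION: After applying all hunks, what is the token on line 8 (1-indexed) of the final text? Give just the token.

Hunk 1: at line 2 remove [sczls] add [ddaln,jkuo,jdns] -> 14 lines: xil drzac pns ddaln jkuo jdns ixi ihpt jed izxa sqgkh zzsp pfke lsryo
Hunk 2: at line 2 remove [ddaln,jkuo,jdns] add [vbi,mwp,ocqd] -> 14 lines: xil drzac pns vbi mwp ocqd ixi ihpt jed izxa sqgkh zzsp pfke lsryo
Hunk 3: at line 9 remove [izxa,sqgkh] add [its,yhoee] -> 14 lines: xil drzac pns vbi mwp ocqd ixi ihpt jed its yhoee zzsp pfke lsryo
Hunk 4: at line 7 remove [ihpt,jed] add [zep,usofa,fwve] -> 15 lines: xil drzac pns vbi mwp ocqd ixi zep usofa fwve its yhoee zzsp pfke lsryo
Hunk 5: at line 3 remove [vbi,mwp,ocqd] add [vic,qvbpn,nqp] -> 15 lines: xil drzac pns vic qvbpn nqp ixi zep usofa fwve its yhoee zzsp pfke lsryo
Final line 8: zep

Answer: zep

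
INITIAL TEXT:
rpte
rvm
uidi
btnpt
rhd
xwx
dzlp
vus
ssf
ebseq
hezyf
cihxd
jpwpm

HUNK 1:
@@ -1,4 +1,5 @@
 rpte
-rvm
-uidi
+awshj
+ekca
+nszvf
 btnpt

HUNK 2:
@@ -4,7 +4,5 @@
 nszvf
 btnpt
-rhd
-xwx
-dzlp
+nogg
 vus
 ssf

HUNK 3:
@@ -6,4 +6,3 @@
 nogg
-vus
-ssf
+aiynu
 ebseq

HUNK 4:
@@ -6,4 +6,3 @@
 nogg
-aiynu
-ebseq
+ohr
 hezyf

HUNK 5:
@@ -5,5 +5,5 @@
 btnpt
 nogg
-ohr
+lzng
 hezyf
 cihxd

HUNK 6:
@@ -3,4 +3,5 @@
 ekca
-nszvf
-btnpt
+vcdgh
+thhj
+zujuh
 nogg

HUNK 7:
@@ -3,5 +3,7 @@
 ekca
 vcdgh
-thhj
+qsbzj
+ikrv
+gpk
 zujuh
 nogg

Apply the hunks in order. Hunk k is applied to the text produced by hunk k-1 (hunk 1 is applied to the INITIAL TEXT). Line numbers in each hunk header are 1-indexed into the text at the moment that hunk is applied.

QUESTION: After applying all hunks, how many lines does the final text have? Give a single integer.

Hunk 1: at line 1 remove [rvm,uidi] add [awshj,ekca,nszvf] -> 14 lines: rpte awshj ekca nszvf btnpt rhd xwx dzlp vus ssf ebseq hezyf cihxd jpwpm
Hunk 2: at line 4 remove [rhd,xwx,dzlp] add [nogg] -> 12 lines: rpte awshj ekca nszvf btnpt nogg vus ssf ebseq hezyf cihxd jpwpm
Hunk 3: at line 6 remove [vus,ssf] add [aiynu] -> 11 lines: rpte awshj ekca nszvf btnpt nogg aiynu ebseq hezyf cihxd jpwpm
Hunk 4: at line 6 remove [aiynu,ebseq] add [ohr] -> 10 lines: rpte awshj ekca nszvf btnpt nogg ohr hezyf cihxd jpwpm
Hunk 5: at line 5 remove [ohr] add [lzng] -> 10 lines: rpte awshj ekca nszvf btnpt nogg lzng hezyf cihxd jpwpm
Hunk 6: at line 3 remove [nszvf,btnpt] add [vcdgh,thhj,zujuh] -> 11 lines: rpte awshj ekca vcdgh thhj zujuh nogg lzng hezyf cihxd jpwpm
Hunk 7: at line 3 remove [thhj] add [qsbzj,ikrv,gpk] -> 13 lines: rpte awshj ekca vcdgh qsbzj ikrv gpk zujuh nogg lzng hezyf cihxd jpwpm
Final line count: 13

Answer: 13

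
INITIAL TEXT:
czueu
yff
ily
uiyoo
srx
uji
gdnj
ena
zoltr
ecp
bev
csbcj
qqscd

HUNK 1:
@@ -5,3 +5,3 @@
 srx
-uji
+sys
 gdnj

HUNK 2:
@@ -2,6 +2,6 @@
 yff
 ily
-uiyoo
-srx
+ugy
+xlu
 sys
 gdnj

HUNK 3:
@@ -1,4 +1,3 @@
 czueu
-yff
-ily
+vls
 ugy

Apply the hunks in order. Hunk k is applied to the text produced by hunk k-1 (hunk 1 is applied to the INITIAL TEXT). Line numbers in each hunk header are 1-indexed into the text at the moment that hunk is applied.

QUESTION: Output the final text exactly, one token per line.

Answer: czueu
vls
ugy
xlu
sys
gdnj
ena
zoltr
ecp
bev
csbcj
qqscd

Derivation:
Hunk 1: at line 5 remove [uji] add [sys] -> 13 lines: czueu yff ily uiyoo srx sys gdnj ena zoltr ecp bev csbcj qqscd
Hunk 2: at line 2 remove [uiyoo,srx] add [ugy,xlu] -> 13 lines: czueu yff ily ugy xlu sys gdnj ena zoltr ecp bev csbcj qqscd
Hunk 3: at line 1 remove [yff,ily] add [vls] -> 12 lines: czueu vls ugy xlu sys gdnj ena zoltr ecp bev csbcj qqscd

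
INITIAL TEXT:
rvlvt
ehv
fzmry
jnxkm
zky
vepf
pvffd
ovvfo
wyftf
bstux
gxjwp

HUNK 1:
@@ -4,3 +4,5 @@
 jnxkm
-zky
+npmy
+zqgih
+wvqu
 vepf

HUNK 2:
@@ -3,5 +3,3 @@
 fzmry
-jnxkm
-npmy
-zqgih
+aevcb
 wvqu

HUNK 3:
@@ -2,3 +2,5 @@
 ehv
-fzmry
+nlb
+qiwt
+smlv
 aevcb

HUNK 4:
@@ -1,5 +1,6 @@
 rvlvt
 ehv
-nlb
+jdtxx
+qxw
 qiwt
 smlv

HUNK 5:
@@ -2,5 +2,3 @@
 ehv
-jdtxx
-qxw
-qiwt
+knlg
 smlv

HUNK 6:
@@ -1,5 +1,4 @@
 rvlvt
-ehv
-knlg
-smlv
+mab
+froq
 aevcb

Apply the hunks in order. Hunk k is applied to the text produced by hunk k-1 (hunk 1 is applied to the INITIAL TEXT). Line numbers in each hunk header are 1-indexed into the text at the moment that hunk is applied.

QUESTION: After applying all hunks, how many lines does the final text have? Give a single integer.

Answer: 11

Derivation:
Hunk 1: at line 4 remove [zky] add [npmy,zqgih,wvqu] -> 13 lines: rvlvt ehv fzmry jnxkm npmy zqgih wvqu vepf pvffd ovvfo wyftf bstux gxjwp
Hunk 2: at line 3 remove [jnxkm,npmy,zqgih] add [aevcb] -> 11 lines: rvlvt ehv fzmry aevcb wvqu vepf pvffd ovvfo wyftf bstux gxjwp
Hunk 3: at line 2 remove [fzmry] add [nlb,qiwt,smlv] -> 13 lines: rvlvt ehv nlb qiwt smlv aevcb wvqu vepf pvffd ovvfo wyftf bstux gxjwp
Hunk 4: at line 1 remove [nlb] add [jdtxx,qxw] -> 14 lines: rvlvt ehv jdtxx qxw qiwt smlv aevcb wvqu vepf pvffd ovvfo wyftf bstux gxjwp
Hunk 5: at line 2 remove [jdtxx,qxw,qiwt] add [knlg] -> 12 lines: rvlvt ehv knlg smlv aevcb wvqu vepf pvffd ovvfo wyftf bstux gxjwp
Hunk 6: at line 1 remove [ehv,knlg,smlv] add [mab,froq] -> 11 lines: rvlvt mab froq aevcb wvqu vepf pvffd ovvfo wyftf bstux gxjwp
Final line count: 11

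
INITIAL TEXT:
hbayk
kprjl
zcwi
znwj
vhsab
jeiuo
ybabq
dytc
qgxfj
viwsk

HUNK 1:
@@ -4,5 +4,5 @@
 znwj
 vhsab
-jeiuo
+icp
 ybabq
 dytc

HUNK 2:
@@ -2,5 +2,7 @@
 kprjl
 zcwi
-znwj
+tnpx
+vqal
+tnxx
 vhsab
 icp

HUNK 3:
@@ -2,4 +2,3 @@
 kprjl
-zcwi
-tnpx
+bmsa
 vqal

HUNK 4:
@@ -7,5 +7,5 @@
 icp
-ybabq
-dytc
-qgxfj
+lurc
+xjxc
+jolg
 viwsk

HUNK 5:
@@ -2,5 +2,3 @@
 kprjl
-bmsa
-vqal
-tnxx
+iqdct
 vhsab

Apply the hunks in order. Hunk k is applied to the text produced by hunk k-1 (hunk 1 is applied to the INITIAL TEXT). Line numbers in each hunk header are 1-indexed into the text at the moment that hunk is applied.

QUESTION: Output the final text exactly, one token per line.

Hunk 1: at line 4 remove [jeiuo] add [icp] -> 10 lines: hbayk kprjl zcwi znwj vhsab icp ybabq dytc qgxfj viwsk
Hunk 2: at line 2 remove [znwj] add [tnpx,vqal,tnxx] -> 12 lines: hbayk kprjl zcwi tnpx vqal tnxx vhsab icp ybabq dytc qgxfj viwsk
Hunk 3: at line 2 remove [zcwi,tnpx] add [bmsa] -> 11 lines: hbayk kprjl bmsa vqal tnxx vhsab icp ybabq dytc qgxfj viwsk
Hunk 4: at line 7 remove [ybabq,dytc,qgxfj] add [lurc,xjxc,jolg] -> 11 lines: hbayk kprjl bmsa vqal tnxx vhsab icp lurc xjxc jolg viwsk
Hunk 5: at line 2 remove [bmsa,vqal,tnxx] add [iqdct] -> 9 lines: hbayk kprjl iqdct vhsab icp lurc xjxc jolg viwsk

Answer: hbayk
kprjl
iqdct
vhsab
icp
lurc
xjxc
jolg
viwsk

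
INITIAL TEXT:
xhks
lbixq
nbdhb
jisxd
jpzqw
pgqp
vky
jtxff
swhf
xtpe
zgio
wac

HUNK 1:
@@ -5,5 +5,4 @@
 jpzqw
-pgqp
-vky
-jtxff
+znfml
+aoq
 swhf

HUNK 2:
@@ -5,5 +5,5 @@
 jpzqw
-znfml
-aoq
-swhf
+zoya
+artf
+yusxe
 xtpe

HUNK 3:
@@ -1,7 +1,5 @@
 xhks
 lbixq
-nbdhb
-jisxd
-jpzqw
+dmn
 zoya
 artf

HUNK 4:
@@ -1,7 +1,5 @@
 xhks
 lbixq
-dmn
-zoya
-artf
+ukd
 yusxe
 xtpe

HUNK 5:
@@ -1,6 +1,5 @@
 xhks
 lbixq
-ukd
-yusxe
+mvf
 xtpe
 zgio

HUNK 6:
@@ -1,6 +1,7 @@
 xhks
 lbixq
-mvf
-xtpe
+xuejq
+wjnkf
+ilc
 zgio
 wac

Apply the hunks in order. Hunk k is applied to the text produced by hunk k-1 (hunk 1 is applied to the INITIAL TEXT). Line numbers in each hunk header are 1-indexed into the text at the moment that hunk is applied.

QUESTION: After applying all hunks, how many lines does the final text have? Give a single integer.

Hunk 1: at line 5 remove [pgqp,vky,jtxff] add [znfml,aoq] -> 11 lines: xhks lbixq nbdhb jisxd jpzqw znfml aoq swhf xtpe zgio wac
Hunk 2: at line 5 remove [znfml,aoq,swhf] add [zoya,artf,yusxe] -> 11 lines: xhks lbixq nbdhb jisxd jpzqw zoya artf yusxe xtpe zgio wac
Hunk 3: at line 1 remove [nbdhb,jisxd,jpzqw] add [dmn] -> 9 lines: xhks lbixq dmn zoya artf yusxe xtpe zgio wac
Hunk 4: at line 1 remove [dmn,zoya,artf] add [ukd] -> 7 lines: xhks lbixq ukd yusxe xtpe zgio wac
Hunk 5: at line 1 remove [ukd,yusxe] add [mvf] -> 6 lines: xhks lbixq mvf xtpe zgio wac
Hunk 6: at line 1 remove [mvf,xtpe] add [xuejq,wjnkf,ilc] -> 7 lines: xhks lbixq xuejq wjnkf ilc zgio wac
Final line count: 7

Answer: 7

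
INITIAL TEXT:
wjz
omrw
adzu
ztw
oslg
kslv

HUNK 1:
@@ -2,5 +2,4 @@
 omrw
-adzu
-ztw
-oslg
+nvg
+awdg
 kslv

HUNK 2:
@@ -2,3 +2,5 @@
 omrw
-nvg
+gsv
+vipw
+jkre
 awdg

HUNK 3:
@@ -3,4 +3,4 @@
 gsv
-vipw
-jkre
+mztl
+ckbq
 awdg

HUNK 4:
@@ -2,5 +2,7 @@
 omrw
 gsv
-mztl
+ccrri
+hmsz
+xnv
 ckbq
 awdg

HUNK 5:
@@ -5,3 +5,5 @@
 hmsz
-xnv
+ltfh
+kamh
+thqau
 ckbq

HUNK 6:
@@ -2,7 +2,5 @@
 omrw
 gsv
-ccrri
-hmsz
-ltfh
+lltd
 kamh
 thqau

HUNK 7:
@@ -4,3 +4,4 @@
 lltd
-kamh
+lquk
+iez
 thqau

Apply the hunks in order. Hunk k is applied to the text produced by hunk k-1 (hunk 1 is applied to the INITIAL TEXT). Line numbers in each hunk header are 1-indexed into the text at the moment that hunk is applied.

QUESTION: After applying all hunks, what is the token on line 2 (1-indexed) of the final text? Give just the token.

Answer: omrw

Derivation:
Hunk 1: at line 2 remove [adzu,ztw,oslg] add [nvg,awdg] -> 5 lines: wjz omrw nvg awdg kslv
Hunk 2: at line 2 remove [nvg] add [gsv,vipw,jkre] -> 7 lines: wjz omrw gsv vipw jkre awdg kslv
Hunk 3: at line 3 remove [vipw,jkre] add [mztl,ckbq] -> 7 lines: wjz omrw gsv mztl ckbq awdg kslv
Hunk 4: at line 2 remove [mztl] add [ccrri,hmsz,xnv] -> 9 lines: wjz omrw gsv ccrri hmsz xnv ckbq awdg kslv
Hunk 5: at line 5 remove [xnv] add [ltfh,kamh,thqau] -> 11 lines: wjz omrw gsv ccrri hmsz ltfh kamh thqau ckbq awdg kslv
Hunk 6: at line 2 remove [ccrri,hmsz,ltfh] add [lltd] -> 9 lines: wjz omrw gsv lltd kamh thqau ckbq awdg kslv
Hunk 7: at line 4 remove [kamh] add [lquk,iez] -> 10 lines: wjz omrw gsv lltd lquk iez thqau ckbq awdg kslv
Final line 2: omrw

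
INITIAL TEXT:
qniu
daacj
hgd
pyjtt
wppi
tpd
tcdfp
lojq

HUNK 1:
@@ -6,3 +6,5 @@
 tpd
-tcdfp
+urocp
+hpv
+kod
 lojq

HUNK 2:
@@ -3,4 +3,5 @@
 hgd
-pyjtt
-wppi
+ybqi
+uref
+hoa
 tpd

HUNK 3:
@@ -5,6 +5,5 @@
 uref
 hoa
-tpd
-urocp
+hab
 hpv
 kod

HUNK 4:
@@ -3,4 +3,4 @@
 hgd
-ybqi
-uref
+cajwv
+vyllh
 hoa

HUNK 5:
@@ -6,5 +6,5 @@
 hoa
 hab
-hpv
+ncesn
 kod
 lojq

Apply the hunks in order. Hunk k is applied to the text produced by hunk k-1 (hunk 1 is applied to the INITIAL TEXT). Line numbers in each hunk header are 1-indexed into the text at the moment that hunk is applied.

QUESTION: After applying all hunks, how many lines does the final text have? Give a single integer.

Answer: 10

Derivation:
Hunk 1: at line 6 remove [tcdfp] add [urocp,hpv,kod] -> 10 lines: qniu daacj hgd pyjtt wppi tpd urocp hpv kod lojq
Hunk 2: at line 3 remove [pyjtt,wppi] add [ybqi,uref,hoa] -> 11 lines: qniu daacj hgd ybqi uref hoa tpd urocp hpv kod lojq
Hunk 3: at line 5 remove [tpd,urocp] add [hab] -> 10 lines: qniu daacj hgd ybqi uref hoa hab hpv kod lojq
Hunk 4: at line 3 remove [ybqi,uref] add [cajwv,vyllh] -> 10 lines: qniu daacj hgd cajwv vyllh hoa hab hpv kod lojq
Hunk 5: at line 6 remove [hpv] add [ncesn] -> 10 lines: qniu daacj hgd cajwv vyllh hoa hab ncesn kod lojq
Final line count: 10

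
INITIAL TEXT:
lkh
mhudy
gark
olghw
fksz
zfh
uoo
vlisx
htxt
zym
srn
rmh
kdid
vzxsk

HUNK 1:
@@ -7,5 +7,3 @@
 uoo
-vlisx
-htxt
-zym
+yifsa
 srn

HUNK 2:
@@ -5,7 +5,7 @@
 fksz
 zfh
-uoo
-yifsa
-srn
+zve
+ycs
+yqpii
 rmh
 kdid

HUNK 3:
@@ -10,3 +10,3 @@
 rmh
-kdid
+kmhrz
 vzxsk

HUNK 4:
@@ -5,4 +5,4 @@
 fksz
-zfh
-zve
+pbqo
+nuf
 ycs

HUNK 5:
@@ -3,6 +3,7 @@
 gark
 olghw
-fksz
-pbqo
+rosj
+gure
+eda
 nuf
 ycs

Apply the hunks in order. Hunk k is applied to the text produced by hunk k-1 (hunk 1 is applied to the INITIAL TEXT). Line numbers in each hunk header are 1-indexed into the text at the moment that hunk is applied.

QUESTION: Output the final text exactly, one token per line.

Hunk 1: at line 7 remove [vlisx,htxt,zym] add [yifsa] -> 12 lines: lkh mhudy gark olghw fksz zfh uoo yifsa srn rmh kdid vzxsk
Hunk 2: at line 5 remove [uoo,yifsa,srn] add [zve,ycs,yqpii] -> 12 lines: lkh mhudy gark olghw fksz zfh zve ycs yqpii rmh kdid vzxsk
Hunk 3: at line 10 remove [kdid] add [kmhrz] -> 12 lines: lkh mhudy gark olghw fksz zfh zve ycs yqpii rmh kmhrz vzxsk
Hunk 4: at line 5 remove [zfh,zve] add [pbqo,nuf] -> 12 lines: lkh mhudy gark olghw fksz pbqo nuf ycs yqpii rmh kmhrz vzxsk
Hunk 5: at line 3 remove [fksz,pbqo] add [rosj,gure,eda] -> 13 lines: lkh mhudy gark olghw rosj gure eda nuf ycs yqpii rmh kmhrz vzxsk

Answer: lkh
mhudy
gark
olghw
rosj
gure
eda
nuf
ycs
yqpii
rmh
kmhrz
vzxsk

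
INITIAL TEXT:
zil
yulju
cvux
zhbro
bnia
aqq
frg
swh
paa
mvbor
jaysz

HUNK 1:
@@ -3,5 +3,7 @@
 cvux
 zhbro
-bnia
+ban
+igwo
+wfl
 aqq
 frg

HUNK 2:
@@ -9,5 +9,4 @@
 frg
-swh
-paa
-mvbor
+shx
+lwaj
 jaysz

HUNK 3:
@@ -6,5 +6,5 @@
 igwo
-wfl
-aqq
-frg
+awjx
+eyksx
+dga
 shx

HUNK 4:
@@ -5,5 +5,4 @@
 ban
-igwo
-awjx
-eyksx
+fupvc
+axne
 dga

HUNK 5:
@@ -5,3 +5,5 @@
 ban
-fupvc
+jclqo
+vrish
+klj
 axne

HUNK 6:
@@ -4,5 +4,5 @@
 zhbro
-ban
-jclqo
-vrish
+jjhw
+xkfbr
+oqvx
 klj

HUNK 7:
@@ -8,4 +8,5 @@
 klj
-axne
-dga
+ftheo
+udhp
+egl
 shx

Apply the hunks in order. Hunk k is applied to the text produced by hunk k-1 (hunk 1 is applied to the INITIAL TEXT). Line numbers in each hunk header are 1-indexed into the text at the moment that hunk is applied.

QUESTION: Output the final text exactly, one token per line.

Hunk 1: at line 3 remove [bnia] add [ban,igwo,wfl] -> 13 lines: zil yulju cvux zhbro ban igwo wfl aqq frg swh paa mvbor jaysz
Hunk 2: at line 9 remove [swh,paa,mvbor] add [shx,lwaj] -> 12 lines: zil yulju cvux zhbro ban igwo wfl aqq frg shx lwaj jaysz
Hunk 3: at line 6 remove [wfl,aqq,frg] add [awjx,eyksx,dga] -> 12 lines: zil yulju cvux zhbro ban igwo awjx eyksx dga shx lwaj jaysz
Hunk 4: at line 5 remove [igwo,awjx,eyksx] add [fupvc,axne] -> 11 lines: zil yulju cvux zhbro ban fupvc axne dga shx lwaj jaysz
Hunk 5: at line 5 remove [fupvc] add [jclqo,vrish,klj] -> 13 lines: zil yulju cvux zhbro ban jclqo vrish klj axne dga shx lwaj jaysz
Hunk 6: at line 4 remove [ban,jclqo,vrish] add [jjhw,xkfbr,oqvx] -> 13 lines: zil yulju cvux zhbro jjhw xkfbr oqvx klj axne dga shx lwaj jaysz
Hunk 7: at line 8 remove [axne,dga] add [ftheo,udhp,egl] -> 14 lines: zil yulju cvux zhbro jjhw xkfbr oqvx klj ftheo udhp egl shx lwaj jaysz

Answer: zil
yulju
cvux
zhbro
jjhw
xkfbr
oqvx
klj
ftheo
udhp
egl
shx
lwaj
jaysz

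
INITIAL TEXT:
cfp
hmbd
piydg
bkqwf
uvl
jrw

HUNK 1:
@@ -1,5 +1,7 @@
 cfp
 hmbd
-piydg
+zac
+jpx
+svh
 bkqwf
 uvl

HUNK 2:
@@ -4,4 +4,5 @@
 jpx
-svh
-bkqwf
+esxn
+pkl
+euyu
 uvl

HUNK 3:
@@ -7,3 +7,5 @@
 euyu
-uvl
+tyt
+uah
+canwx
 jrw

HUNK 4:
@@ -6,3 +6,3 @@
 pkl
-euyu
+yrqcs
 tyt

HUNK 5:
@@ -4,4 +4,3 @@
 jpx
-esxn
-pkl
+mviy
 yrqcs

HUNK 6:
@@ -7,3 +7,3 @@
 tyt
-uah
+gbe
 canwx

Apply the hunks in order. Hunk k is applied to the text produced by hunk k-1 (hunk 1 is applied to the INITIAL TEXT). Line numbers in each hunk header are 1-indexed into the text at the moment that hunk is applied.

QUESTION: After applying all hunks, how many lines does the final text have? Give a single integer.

Answer: 10

Derivation:
Hunk 1: at line 1 remove [piydg] add [zac,jpx,svh] -> 8 lines: cfp hmbd zac jpx svh bkqwf uvl jrw
Hunk 2: at line 4 remove [svh,bkqwf] add [esxn,pkl,euyu] -> 9 lines: cfp hmbd zac jpx esxn pkl euyu uvl jrw
Hunk 3: at line 7 remove [uvl] add [tyt,uah,canwx] -> 11 lines: cfp hmbd zac jpx esxn pkl euyu tyt uah canwx jrw
Hunk 4: at line 6 remove [euyu] add [yrqcs] -> 11 lines: cfp hmbd zac jpx esxn pkl yrqcs tyt uah canwx jrw
Hunk 5: at line 4 remove [esxn,pkl] add [mviy] -> 10 lines: cfp hmbd zac jpx mviy yrqcs tyt uah canwx jrw
Hunk 6: at line 7 remove [uah] add [gbe] -> 10 lines: cfp hmbd zac jpx mviy yrqcs tyt gbe canwx jrw
Final line count: 10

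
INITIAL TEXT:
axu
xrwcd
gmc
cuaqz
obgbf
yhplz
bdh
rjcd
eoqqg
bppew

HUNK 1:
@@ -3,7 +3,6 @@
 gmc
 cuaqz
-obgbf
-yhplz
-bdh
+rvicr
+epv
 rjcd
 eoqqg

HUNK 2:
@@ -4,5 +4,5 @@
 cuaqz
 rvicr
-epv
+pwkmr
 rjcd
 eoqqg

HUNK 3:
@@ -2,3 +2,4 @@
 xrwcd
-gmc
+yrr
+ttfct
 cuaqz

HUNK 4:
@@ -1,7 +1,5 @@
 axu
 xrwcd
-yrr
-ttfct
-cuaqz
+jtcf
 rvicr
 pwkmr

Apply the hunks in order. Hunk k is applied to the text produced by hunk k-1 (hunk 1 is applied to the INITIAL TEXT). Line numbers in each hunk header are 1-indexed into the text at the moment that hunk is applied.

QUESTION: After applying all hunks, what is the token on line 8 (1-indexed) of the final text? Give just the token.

Answer: bppew

Derivation:
Hunk 1: at line 3 remove [obgbf,yhplz,bdh] add [rvicr,epv] -> 9 lines: axu xrwcd gmc cuaqz rvicr epv rjcd eoqqg bppew
Hunk 2: at line 4 remove [epv] add [pwkmr] -> 9 lines: axu xrwcd gmc cuaqz rvicr pwkmr rjcd eoqqg bppew
Hunk 3: at line 2 remove [gmc] add [yrr,ttfct] -> 10 lines: axu xrwcd yrr ttfct cuaqz rvicr pwkmr rjcd eoqqg bppew
Hunk 4: at line 1 remove [yrr,ttfct,cuaqz] add [jtcf] -> 8 lines: axu xrwcd jtcf rvicr pwkmr rjcd eoqqg bppew
Final line 8: bppew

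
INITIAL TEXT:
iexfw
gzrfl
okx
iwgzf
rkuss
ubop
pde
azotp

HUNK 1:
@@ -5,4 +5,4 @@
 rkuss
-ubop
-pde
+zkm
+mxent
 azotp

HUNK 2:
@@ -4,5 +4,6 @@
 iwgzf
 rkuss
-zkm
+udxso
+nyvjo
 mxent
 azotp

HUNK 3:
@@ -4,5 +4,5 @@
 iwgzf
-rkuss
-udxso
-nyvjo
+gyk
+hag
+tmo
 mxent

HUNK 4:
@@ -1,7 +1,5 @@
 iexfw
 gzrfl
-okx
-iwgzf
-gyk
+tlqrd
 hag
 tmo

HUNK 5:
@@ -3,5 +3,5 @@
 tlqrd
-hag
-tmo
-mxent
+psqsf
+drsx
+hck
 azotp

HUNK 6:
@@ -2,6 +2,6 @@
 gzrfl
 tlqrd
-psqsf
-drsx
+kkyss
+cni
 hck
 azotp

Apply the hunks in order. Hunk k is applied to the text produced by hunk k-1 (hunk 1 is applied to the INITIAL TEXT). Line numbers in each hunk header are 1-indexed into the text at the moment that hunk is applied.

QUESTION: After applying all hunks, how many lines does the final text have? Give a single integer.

Hunk 1: at line 5 remove [ubop,pde] add [zkm,mxent] -> 8 lines: iexfw gzrfl okx iwgzf rkuss zkm mxent azotp
Hunk 2: at line 4 remove [zkm] add [udxso,nyvjo] -> 9 lines: iexfw gzrfl okx iwgzf rkuss udxso nyvjo mxent azotp
Hunk 3: at line 4 remove [rkuss,udxso,nyvjo] add [gyk,hag,tmo] -> 9 lines: iexfw gzrfl okx iwgzf gyk hag tmo mxent azotp
Hunk 4: at line 1 remove [okx,iwgzf,gyk] add [tlqrd] -> 7 lines: iexfw gzrfl tlqrd hag tmo mxent azotp
Hunk 5: at line 3 remove [hag,tmo,mxent] add [psqsf,drsx,hck] -> 7 lines: iexfw gzrfl tlqrd psqsf drsx hck azotp
Hunk 6: at line 2 remove [psqsf,drsx] add [kkyss,cni] -> 7 lines: iexfw gzrfl tlqrd kkyss cni hck azotp
Final line count: 7

Answer: 7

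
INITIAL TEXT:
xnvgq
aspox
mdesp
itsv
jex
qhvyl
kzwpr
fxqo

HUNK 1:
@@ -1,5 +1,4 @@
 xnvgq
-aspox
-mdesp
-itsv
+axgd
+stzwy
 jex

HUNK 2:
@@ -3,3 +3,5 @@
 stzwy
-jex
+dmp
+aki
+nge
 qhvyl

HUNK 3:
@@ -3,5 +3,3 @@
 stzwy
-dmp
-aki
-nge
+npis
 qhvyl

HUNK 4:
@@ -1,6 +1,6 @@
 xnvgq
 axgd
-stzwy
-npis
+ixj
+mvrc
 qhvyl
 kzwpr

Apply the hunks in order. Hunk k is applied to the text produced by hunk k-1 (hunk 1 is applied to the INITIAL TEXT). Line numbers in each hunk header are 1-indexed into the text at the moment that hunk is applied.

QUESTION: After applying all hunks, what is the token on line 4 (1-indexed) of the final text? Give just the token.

Hunk 1: at line 1 remove [aspox,mdesp,itsv] add [axgd,stzwy] -> 7 lines: xnvgq axgd stzwy jex qhvyl kzwpr fxqo
Hunk 2: at line 3 remove [jex] add [dmp,aki,nge] -> 9 lines: xnvgq axgd stzwy dmp aki nge qhvyl kzwpr fxqo
Hunk 3: at line 3 remove [dmp,aki,nge] add [npis] -> 7 lines: xnvgq axgd stzwy npis qhvyl kzwpr fxqo
Hunk 4: at line 1 remove [stzwy,npis] add [ixj,mvrc] -> 7 lines: xnvgq axgd ixj mvrc qhvyl kzwpr fxqo
Final line 4: mvrc

Answer: mvrc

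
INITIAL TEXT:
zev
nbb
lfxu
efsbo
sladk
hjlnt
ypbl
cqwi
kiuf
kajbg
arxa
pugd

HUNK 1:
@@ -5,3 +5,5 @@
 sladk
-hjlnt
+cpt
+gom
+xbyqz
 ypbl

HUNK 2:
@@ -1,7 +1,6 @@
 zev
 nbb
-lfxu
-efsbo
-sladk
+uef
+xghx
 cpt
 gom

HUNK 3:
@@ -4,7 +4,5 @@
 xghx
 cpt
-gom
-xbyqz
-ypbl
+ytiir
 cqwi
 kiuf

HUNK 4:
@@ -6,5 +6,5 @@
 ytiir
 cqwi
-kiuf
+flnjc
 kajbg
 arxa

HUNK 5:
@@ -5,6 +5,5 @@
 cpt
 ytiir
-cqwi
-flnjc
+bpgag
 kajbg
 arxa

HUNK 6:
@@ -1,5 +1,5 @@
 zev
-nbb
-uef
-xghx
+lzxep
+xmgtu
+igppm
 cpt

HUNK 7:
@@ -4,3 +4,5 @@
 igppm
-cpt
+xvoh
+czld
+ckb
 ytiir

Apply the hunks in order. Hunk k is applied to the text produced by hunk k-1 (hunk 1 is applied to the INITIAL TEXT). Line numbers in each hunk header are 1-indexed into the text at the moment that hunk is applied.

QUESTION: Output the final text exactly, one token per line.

Answer: zev
lzxep
xmgtu
igppm
xvoh
czld
ckb
ytiir
bpgag
kajbg
arxa
pugd

Derivation:
Hunk 1: at line 5 remove [hjlnt] add [cpt,gom,xbyqz] -> 14 lines: zev nbb lfxu efsbo sladk cpt gom xbyqz ypbl cqwi kiuf kajbg arxa pugd
Hunk 2: at line 1 remove [lfxu,efsbo,sladk] add [uef,xghx] -> 13 lines: zev nbb uef xghx cpt gom xbyqz ypbl cqwi kiuf kajbg arxa pugd
Hunk 3: at line 4 remove [gom,xbyqz,ypbl] add [ytiir] -> 11 lines: zev nbb uef xghx cpt ytiir cqwi kiuf kajbg arxa pugd
Hunk 4: at line 6 remove [kiuf] add [flnjc] -> 11 lines: zev nbb uef xghx cpt ytiir cqwi flnjc kajbg arxa pugd
Hunk 5: at line 5 remove [cqwi,flnjc] add [bpgag] -> 10 lines: zev nbb uef xghx cpt ytiir bpgag kajbg arxa pugd
Hunk 6: at line 1 remove [nbb,uef,xghx] add [lzxep,xmgtu,igppm] -> 10 lines: zev lzxep xmgtu igppm cpt ytiir bpgag kajbg arxa pugd
Hunk 7: at line 4 remove [cpt] add [xvoh,czld,ckb] -> 12 lines: zev lzxep xmgtu igppm xvoh czld ckb ytiir bpgag kajbg arxa pugd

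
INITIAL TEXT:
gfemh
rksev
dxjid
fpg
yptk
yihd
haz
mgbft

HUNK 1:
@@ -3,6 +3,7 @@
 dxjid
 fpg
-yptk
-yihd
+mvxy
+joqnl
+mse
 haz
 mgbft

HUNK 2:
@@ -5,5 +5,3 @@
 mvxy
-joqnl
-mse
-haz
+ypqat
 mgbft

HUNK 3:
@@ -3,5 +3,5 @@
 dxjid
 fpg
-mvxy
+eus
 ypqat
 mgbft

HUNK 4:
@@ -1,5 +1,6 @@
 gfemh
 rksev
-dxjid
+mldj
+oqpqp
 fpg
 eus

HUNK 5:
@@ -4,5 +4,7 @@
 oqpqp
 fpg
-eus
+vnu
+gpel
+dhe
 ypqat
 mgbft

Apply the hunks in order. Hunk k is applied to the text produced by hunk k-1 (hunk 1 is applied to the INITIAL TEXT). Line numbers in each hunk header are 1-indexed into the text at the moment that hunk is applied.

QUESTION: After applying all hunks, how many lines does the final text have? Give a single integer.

Answer: 10

Derivation:
Hunk 1: at line 3 remove [yptk,yihd] add [mvxy,joqnl,mse] -> 9 lines: gfemh rksev dxjid fpg mvxy joqnl mse haz mgbft
Hunk 2: at line 5 remove [joqnl,mse,haz] add [ypqat] -> 7 lines: gfemh rksev dxjid fpg mvxy ypqat mgbft
Hunk 3: at line 3 remove [mvxy] add [eus] -> 7 lines: gfemh rksev dxjid fpg eus ypqat mgbft
Hunk 4: at line 1 remove [dxjid] add [mldj,oqpqp] -> 8 lines: gfemh rksev mldj oqpqp fpg eus ypqat mgbft
Hunk 5: at line 4 remove [eus] add [vnu,gpel,dhe] -> 10 lines: gfemh rksev mldj oqpqp fpg vnu gpel dhe ypqat mgbft
Final line count: 10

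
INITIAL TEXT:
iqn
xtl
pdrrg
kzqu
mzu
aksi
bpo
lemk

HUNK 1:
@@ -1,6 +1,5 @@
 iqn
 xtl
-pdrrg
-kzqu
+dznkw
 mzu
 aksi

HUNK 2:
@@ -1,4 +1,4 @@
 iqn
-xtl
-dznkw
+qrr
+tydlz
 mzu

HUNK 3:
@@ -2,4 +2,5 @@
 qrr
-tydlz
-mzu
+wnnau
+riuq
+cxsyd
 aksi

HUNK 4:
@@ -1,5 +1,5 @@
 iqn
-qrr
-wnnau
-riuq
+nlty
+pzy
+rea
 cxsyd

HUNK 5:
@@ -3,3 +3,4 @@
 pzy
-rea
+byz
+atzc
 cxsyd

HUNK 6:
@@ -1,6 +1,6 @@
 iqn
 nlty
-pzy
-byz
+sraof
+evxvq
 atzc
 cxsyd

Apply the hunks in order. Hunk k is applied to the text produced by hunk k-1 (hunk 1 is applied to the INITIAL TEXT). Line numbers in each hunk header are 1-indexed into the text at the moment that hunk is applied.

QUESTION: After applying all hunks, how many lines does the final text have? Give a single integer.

Answer: 9

Derivation:
Hunk 1: at line 1 remove [pdrrg,kzqu] add [dznkw] -> 7 lines: iqn xtl dznkw mzu aksi bpo lemk
Hunk 2: at line 1 remove [xtl,dznkw] add [qrr,tydlz] -> 7 lines: iqn qrr tydlz mzu aksi bpo lemk
Hunk 3: at line 2 remove [tydlz,mzu] add [wnnau,riuq,cxsyd] -> 8 lines: iqn qrr wnnau riuq cxsyd aksi bpo lemk
Hunk 4: at line 1 remove [qrr,wnnau,riuq] add [nlty,pzy,rea] -> 8 lines: iqn nlty pzy rea cxsyd aksi bpo lemk
Hunk 5: at line 3 remove [rea] add [byz,atzc] -> 9 lines: iqn nlty pzy byz atzc cxsyd aksi bpo lemk
Hunk 6: at line 1 remove [pzy,byz] add [sraof,evxvq] -> 9 lines: iqn nlty sraof evxvq atzc cxsyd aksi bpo lemk
Final line count: 9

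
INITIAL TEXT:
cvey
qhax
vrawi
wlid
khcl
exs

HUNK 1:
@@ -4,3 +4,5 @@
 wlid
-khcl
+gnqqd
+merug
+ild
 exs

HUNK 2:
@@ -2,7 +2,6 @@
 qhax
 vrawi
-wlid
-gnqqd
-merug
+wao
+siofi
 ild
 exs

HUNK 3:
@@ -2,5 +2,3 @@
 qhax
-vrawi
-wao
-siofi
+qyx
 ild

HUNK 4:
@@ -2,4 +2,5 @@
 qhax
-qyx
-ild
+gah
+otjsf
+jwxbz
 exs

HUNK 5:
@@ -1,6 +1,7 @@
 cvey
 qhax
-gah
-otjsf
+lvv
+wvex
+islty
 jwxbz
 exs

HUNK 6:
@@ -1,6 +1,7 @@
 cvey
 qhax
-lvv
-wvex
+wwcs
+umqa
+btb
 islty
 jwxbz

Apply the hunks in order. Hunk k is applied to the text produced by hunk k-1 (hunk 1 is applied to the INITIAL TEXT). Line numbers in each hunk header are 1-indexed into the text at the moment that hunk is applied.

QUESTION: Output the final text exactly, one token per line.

Hunk 1: at line 4 remove [khcl] add [gnqqd,merug,ild] -> 8 lines: cvey qhax vrawi wlid gnqqd merug ild exs
Hunk 2: at line 2 remove [wlid,gnqqd,merug] add [wao,siofi] -> 7 lines: cvey qhax vrawi wao siofi ild exs
Hunk 3: at line 2 remove [vrawi,wao,siofi] add [qyx] -> 5 lines: cvey qhax qyx ild exs
Hunk 4: at line 2 remove [qyx,ild] add [gah,otjsf,jwxbz] -> 6 lines: cvey qhax gah otjsf jwxbz exs
Hunk 5: at line 1 remove [gah,otjsf] add [lvv,wvex,islty] -> 7 lines: cvey qhax lvv wvex islty jwxbz exs
Hunk 6: at line 1 remove [lvv,wvex] add [wwcs,umqa,btb] -> 8 lines: cvey qhax wwcs umqa btb islty jwxbz exs

Answer: cvey
qhax
wwcs
umqa
btb
islty
jwxbz
exs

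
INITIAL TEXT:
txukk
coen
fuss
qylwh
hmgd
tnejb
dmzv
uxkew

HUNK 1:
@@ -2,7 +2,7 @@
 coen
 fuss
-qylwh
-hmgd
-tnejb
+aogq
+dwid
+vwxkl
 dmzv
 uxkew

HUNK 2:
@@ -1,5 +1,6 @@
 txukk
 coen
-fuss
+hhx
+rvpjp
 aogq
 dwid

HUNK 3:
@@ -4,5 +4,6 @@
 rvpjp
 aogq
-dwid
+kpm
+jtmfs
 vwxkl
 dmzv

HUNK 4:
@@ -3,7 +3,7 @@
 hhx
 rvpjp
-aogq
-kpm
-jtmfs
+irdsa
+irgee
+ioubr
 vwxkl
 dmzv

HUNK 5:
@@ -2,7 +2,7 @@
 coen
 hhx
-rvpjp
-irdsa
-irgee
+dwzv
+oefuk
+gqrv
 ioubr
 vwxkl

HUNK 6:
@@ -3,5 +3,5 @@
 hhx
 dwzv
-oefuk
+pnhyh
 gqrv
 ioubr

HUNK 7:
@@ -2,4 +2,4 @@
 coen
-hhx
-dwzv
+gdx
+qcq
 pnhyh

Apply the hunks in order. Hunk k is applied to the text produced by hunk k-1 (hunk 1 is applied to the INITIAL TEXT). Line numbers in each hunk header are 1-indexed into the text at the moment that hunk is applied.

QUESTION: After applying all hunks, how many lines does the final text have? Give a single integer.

Answer: 10

Derivation:
Hunk 1: at line 2 remove [qylwh,hmgd,tnejb] add [aogq,dwid,vwxkl] -> 8 lines: txukk coen fuss aogq dwid vwxkl dmzv uxkew
Hunk 2: at line 1 remove [fuss] add [hhx,rvpjp] -> 9 lines: txukk coen hhx rvpjp aogq dwid vwxkl dmzv uxkew
Hunk 3: at line 4 remove [dwid] add [kpm,jtmfs] -> 10 lines: txukk coen hhx rvpjp aogq kpm jtmfs vwxkl dmzv uxkew
Hunk 4: at line 3 remove [aogq,kpm,jtmfs] add [irdsa,irgee,ioubr] -> 10 lines: txukk coen hhx rvpjp irdsa irgee ioubr vwxkl dmzv uxkew
Hunk 5: at line 2 remove [rvpjp,irdsa,irgee] add [dwzv,oefuk,gqrv] -> 10 lines: txukk coen hhx dwzv oefuk gqrv ioubr vwxkl dmzv uxkew
Hunk 6: at line 3 remove [oefuk] add [pnhyh] -> 10 lines: txukk coen hhx dwzv pnhyh gqrv ioubr vwxkl dmzv uxkew
Hunk 7: at line 2 remove [hhx,dwzv] add [gdx,qcq] -> 10 lines: txukk coen gdx qcq pnhyh gqrv ioubr vwxkl dmzv uxkew
Final line count: 10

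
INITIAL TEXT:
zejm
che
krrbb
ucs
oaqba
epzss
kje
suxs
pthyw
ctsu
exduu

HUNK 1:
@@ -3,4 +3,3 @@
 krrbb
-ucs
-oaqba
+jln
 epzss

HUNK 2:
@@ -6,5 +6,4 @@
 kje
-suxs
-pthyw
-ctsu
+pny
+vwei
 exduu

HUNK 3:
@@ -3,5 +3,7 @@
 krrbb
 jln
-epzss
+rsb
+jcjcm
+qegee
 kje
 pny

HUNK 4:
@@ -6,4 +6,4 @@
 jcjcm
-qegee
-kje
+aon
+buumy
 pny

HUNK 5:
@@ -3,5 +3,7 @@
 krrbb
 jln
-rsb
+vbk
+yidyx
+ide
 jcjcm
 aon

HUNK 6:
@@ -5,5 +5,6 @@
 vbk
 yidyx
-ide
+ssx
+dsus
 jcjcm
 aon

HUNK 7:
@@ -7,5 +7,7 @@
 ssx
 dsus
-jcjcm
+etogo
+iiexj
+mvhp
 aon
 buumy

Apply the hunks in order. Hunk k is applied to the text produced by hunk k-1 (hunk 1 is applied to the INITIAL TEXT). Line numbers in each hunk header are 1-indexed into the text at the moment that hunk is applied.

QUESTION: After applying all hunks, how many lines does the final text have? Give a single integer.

Hunk 1: at line 3 remove [ucs,oaqba] add [jln] -> 10 lines: zejm che krrbb jln epzss kje suxs pthyw ctsu exduu
Hunk 2: at line 6 remove [suxs,pthyw,ctsu] add [pny,vwei] -> 9 lines: zejm che krrbb jln epzss kje pny vwei exduu
Hunk 3: at line 3 remove [epzss] add [rsb,jcjcm,qegee] -> 11 lines: zejm che krrbb jln rsb jcjcm qegee kje pny vwei exduu
Hunk 4: at line 6 remove [qegee,kje] add [aon,buumy] -> 11 lines: zejm che krrbb jln rsb jcjcm aon buumy pny vwei exduu
Hunk 5: at line 3 remove [rsb] add [vbk,yidyx,ide] -> 13 lines: zejm che krrbb jln vbk yidyx ide jcjcm aon buumy pny vwei exduu
Hunk 6: at line 5 remove [ide] add [ssx,dsus] -> 14 lines: zejm che krrbb jln vbk yidyx ssx dsus jcjcm aon buumy pny vwei exduu
Hunk 7: at line 7 remove [jcjcm] add [etogo,iiexj,mvhp] -> 16 lines: zejm che krrbb jln vbk yidyx ssx dsus etogo iiexj mvhp aon buumy pny vwei exduu
Final line count: 16

Answer: 16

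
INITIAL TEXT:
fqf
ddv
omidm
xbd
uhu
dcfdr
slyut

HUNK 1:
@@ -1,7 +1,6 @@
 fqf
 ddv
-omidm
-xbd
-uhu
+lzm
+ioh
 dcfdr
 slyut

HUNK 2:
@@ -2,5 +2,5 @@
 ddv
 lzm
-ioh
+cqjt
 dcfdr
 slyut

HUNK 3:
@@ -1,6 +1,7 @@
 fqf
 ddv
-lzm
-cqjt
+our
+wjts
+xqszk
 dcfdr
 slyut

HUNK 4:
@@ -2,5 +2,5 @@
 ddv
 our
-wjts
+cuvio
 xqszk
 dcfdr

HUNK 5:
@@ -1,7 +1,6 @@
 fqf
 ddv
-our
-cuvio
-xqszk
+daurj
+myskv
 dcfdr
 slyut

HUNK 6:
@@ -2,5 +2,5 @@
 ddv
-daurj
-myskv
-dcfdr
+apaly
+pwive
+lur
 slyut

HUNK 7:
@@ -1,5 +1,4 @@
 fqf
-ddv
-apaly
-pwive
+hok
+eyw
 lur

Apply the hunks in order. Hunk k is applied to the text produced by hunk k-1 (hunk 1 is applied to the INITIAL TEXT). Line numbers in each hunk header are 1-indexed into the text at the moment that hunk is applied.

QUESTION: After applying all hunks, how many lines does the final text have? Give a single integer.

Hunk 1: at line 1 remove [omidm,xbd,uhu] add [lzm,ioh] -> 6 lines: fqf ddv lzm ioh dcfdr slyut
Hunk 2: at line 2 remove [ioh] add [cqjt] -> 6 lines: fqf ddv lzm cqjt dcfdr slyut
Hunk 3: at line 1 remove [lzm,cqjt] add [our,wjts,xqszk] -> 7 lines: fqf ddv our wjts xqszk dcfdr slyut
Hunk 4: at line 2 remove [wjts] add [cuvio] -> 7 lines: fqf ddv our cuvio xqszk dcfdr slyut
Hunk 5: at line 1 remove [our,cuvio,xqszk] add [daurj,myskv] -> 6 lines: fqf ddv daurj myskv dcfdr slyut
Hunk 6: at line 2 remove [daurj,myskv,dcfdr] add [apaly,pwive,lur] -> 6 lines: fqf ddv apaly pwive lur slyut
Hunk 7: at line 1 remove [ddv,apaly,pwive] add [hok,eyw] -> 5 lines: fqf hok eyw lur slyut
Final line count: 5

Answer: 5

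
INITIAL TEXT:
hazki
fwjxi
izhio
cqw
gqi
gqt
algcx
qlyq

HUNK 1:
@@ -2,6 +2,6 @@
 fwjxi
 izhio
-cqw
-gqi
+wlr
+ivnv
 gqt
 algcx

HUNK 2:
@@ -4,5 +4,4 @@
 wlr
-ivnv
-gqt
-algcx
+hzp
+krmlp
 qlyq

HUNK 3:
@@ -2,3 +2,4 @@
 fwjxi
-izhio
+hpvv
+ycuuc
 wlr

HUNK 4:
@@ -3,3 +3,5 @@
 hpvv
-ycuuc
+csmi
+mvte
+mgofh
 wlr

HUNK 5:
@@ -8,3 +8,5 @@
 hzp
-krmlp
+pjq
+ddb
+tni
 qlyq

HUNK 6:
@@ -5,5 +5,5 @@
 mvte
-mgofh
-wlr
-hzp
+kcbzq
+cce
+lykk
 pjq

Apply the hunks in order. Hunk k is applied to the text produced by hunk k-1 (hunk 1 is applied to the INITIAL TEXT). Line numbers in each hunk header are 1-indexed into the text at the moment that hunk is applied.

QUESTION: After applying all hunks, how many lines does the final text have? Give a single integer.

Hunk 1: at line 2 remove [cqw,gqi] add [wlr,ivnv] -> 8 lines: hazki fwjxi izhio wlr ivnv gqt algcx qlyq
Hunk 2: at line 4 remove [ivnv,gqt,algcx] add [hzp,krmlp] -> 7 lines: hazki fwjxi izhio wlr hzp krmlp qlyq
Hunk 3: at line 2 remove [izhio] add [hpvv,ycuuc] -> 8 lines: hazki fwjxi hpvv ycuuc wlr hzp krmlp qlyq
Hunk 4: at line 3 remove [ycuuc] add [csmi,mvte,mgofh] -> 10 lines: hazki fwjxi hpvv csmi mvte mgofh wlr hzp krmlp qlyq
Hunk 5: at line 8 remove [krmlp] add [pjq,ddb,tni] -> 12 lines: hazki fwjxi hpvv csmi mvte mgofh wlr hzp pjq ddb tni qlyq
Hunk 6: at line 5 remove [mgofh,wlr,hzp] add [kcbzq,cce,lykk] -> 12 lines: hazki fwjxi hpvv csmi mvte kcbzq cce lykk pjq ddb tni qlyq
Final line count: 12

Answer: 12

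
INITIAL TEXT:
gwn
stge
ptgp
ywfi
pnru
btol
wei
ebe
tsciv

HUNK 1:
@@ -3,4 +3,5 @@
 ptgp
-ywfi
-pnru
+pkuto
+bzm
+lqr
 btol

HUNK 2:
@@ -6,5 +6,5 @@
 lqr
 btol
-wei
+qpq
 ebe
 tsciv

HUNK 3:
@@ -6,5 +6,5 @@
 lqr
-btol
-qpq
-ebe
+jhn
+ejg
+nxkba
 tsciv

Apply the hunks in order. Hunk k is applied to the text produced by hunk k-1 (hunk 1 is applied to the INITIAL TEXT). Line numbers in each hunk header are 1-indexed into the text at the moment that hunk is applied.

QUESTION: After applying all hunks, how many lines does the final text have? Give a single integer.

Hunk 1: at line 3 remove [ywfi,pnru] add [pkuto,bzm,lqr] -> 10 lines: gwn stge ptgp pkuto bzm lqr btol wei ebe tsciv
Hunk 2: at line 6 remove [wei] add [qpq] -> 10 lines: gwn stge ptgp pkuto bzm lqr btol qpq ebe tsciv
Hunk 3: at line 6 remove [btol,qpq,ebe] add [jhn,ejg,nxkba] -> 10 lines: gwn stge ptgp pkuto bzm lqr jhn ejg nxkba tsciv
Final line count: 10

Answer: 10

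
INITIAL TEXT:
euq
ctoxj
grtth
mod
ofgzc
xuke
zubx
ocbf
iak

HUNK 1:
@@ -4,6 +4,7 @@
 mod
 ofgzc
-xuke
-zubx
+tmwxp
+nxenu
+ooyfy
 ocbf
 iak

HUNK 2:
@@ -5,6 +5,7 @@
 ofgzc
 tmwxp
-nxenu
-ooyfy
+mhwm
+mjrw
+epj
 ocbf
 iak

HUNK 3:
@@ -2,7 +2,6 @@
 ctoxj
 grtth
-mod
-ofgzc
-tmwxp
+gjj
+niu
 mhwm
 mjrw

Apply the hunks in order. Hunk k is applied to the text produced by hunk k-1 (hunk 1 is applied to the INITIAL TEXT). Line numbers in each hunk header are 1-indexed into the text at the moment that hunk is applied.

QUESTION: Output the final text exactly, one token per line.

Answer: euq
ctoxj
grtth
gjj
niu
mhwm
mjrw
epj
ocbf
iak

Derivation:
Hunk 1: at line 4 remove [xuke,zubx] add [tmwxp,nxenu,ooyfy] -> 10 lines: euq ctoxj grtth mod ofgzc tmwxp nxenu ooyfy ocbf iak
Hunk 2: at line 5 remove [nxenu,ooyfy] add [mhwm,mjrw,epj] -> 11 lines: euq ctoxj grtth mod ofgzc tmwxp mhwm mjrw epj ocbf iak
Hunk 3: at line 2 remove [mod,ofgzc,tmwxp] add [gjj,niu] -> 10 lines: euq ctoxj grtth gjj niu mhwm mjrw epj ocbf iak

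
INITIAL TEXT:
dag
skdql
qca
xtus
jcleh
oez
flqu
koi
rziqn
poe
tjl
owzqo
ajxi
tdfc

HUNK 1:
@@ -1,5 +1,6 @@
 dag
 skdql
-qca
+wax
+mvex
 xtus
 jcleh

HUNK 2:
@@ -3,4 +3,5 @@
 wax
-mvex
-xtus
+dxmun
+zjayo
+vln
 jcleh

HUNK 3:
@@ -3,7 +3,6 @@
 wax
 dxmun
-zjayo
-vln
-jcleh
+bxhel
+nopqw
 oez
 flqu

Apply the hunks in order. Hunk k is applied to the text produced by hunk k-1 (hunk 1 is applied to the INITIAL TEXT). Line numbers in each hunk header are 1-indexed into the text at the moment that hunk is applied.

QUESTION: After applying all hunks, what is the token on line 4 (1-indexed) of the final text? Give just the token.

Hunk 1: at line 1 remove [qca] add [wax,mvex] -> 15 lines: dag skdql wax mvex xtus jcleh oez flqu koi rziqn poe tjl owzqo ajxi tdfc
Hunk 2: at line 3 remove [mvex,xtus] add [dxmun,zjayo,vln] -> 16 lines: dag skdql wax dxmun zjayo vln jcleh oez flqu koi rziqn poe tjl owzqo ajxi tdfc
Hunk 3: at line 3 remove [zjayo,vln,jcleh] add [bxhel,nopqw] -> 15 lines: dag skdql wax dxmun bxhel nopqw oez flqu koi rziqn poe tjl owzqo ajxi tdfc
Final line 4: dxmun

Answer: dxmun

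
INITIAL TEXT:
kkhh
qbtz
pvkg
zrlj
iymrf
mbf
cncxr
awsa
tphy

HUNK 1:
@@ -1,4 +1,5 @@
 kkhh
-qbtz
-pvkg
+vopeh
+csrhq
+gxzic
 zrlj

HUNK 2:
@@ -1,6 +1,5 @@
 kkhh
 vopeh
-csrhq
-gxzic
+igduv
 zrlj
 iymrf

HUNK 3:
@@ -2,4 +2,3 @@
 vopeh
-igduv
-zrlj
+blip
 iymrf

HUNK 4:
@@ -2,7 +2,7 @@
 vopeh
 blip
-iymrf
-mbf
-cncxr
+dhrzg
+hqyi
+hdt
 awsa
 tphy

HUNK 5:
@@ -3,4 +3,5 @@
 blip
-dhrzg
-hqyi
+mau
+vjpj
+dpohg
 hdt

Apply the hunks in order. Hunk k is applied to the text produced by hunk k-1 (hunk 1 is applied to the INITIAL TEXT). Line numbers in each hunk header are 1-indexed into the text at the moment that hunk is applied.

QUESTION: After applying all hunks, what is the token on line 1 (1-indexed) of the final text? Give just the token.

Answer: kkhh

Derivation:
Hunk 1: at line 1 remove [qbtz,pvkg] add [vopeh,csrhq,gxzic] -> 10 lines: kkhh vopeh csrhq gxzic zrlj iymrf mbf cncxr awsa tphy
Hunk 2: at line 1 remove [csrhq,gxzic] add [igduv] -> 9 lines: kkhh vopeh igduv zrlj iymrf mbf cncxr awsa tphy
Hunk 3: at line 2 remove [igduv,zrlj] add [blip] -> 8 lines: kkhh vopeh blip iymrf mbf cncxr awsa tphy
Hunk 4: at line 2 remove [iymrf,mbf,cncxr] add [dhrzg,hqyi,hdt] -> 8 lines: kkhh vopeh blip dhrzg hqyi hdt awsa tphy
Hunk 5: at line 3 remove [dhrzg,hqyi] add [mau,vjpj,dpohg] -> 9 lines: kkhh vopeh blip mau vjpj dpohg hdt awsa tphy
Final line 1: kkhh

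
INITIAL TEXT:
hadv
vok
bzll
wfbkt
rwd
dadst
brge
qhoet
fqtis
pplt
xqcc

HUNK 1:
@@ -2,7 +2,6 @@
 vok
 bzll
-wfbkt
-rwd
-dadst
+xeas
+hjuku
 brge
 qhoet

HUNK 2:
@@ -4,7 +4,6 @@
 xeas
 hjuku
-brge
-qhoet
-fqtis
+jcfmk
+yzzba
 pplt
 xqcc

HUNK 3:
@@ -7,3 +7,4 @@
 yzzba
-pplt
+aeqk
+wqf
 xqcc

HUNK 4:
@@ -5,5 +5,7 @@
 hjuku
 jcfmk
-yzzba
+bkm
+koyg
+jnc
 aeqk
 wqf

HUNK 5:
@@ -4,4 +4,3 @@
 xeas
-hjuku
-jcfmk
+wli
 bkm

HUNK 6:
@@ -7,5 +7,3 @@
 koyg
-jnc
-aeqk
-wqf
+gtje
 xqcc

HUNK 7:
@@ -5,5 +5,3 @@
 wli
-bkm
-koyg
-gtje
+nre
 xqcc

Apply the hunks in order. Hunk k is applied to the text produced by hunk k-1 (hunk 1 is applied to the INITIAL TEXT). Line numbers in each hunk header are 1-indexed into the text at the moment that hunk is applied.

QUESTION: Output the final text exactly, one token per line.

Hunk 1: at line 2 remove [wfbkt,rwd,dadst] add [xeas,hjuku] -> 10 lines: hadv vok bzll xeas hjuku brge qhoet fqtis pplt xqcc
Hunk 2: at line 4 remove [brge,qhoet,fqtis] add [jcfmk,yzzba] -> 9 lines: hadv vok bzll xeas hjuku jcfmk yzzba pplt xqcc
Hunk 3: at line 7 remove [pplt] add [aeqk,wqf] -> 10 lines: hadv vok bzll xeas hjuku jcfmk yzzba aeqk wqf xqcc
Hunk 4: at line 5 remove [yzzba] add [bkm,koyg,jnc] -> 12 lines: hadv vok bzll xeas hjuku jcfmk bkm koyg jnc aeqk wqf xqcc
Hunk 5: at line 4 remove [hjuku,jcfmk] add [wli] -> 11 lines: hadv vok bzll xeas wli bkm koyg jnc aeqk wqf xqcc
Hunk 6: at line 7 remove [jnc,aeqk,wqf] add [gtje] -> 9 lines: hadv vok bzll xeas wli bkm koyg gtje xqcc
Hunk 7: at line 5 remove [bkm,koyg,gtje] add [nre] -> 7 lines: hadv vok bzll xeas wli nre xqcc

Answer: hadv
vok
bzll
xeas
wli
nre
xqcc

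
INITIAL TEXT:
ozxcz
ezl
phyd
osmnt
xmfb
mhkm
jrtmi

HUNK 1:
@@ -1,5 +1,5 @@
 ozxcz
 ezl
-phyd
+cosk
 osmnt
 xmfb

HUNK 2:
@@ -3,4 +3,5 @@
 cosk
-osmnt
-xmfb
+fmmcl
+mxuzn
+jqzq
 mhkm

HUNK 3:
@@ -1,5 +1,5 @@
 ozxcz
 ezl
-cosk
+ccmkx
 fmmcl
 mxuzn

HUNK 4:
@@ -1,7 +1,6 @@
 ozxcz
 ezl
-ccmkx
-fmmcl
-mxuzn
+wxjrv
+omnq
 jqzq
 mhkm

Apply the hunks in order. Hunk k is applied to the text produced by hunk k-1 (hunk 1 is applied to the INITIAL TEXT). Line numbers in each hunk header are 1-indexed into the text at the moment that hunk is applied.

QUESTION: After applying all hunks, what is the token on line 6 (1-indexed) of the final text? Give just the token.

Answer: mhkm

Derivation:
Hunk 1: at line 1 remove [phyd] add [cosk] -> 7 lines: ozxcz ezl cosk osmnt xmfb mhkm jrtmi
Hunk 2: at line 3 remove [osmnt,xmfb] add [fmmcl,mxuzn,jqzq] -> 8 lines: ozxcz ezl cosk fmmcl mxuzn jqzq mhkm jrtmi
Hunk 3: at line 1 remove [cosk] add [ccmkx] -> 8 lines: ozxcz ezl ccmkx fmmcl mxuzn jqzq mhkm jrtmi
Hunk 4: at line 1 remove [ccmkx,fmmcl,mxuzn] add [wxjrv,omnq] -> 7 lines: ozxcz ezl wxjrv omnq jqzq mhkm jrtmi
Final line 6: mhkm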